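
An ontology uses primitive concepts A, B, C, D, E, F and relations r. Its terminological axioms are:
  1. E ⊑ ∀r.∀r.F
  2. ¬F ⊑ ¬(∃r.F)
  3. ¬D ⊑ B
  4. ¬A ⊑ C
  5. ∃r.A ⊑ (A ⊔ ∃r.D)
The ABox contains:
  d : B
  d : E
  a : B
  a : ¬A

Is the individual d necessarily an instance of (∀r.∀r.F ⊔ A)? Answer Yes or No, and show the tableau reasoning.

1. d : (∀r.∀r.F ⊔ A)?  L(d) = {B, E} ∪ {(∃r.∃r.¬F ⊓ ¬A)}
   clash {F, ¬F} at an ∃-successor — d ∈ (∀r.∀r.F ⊔ A)
2. Hence d : (∀r.∀r.F ⊔ A): entailed.

Yes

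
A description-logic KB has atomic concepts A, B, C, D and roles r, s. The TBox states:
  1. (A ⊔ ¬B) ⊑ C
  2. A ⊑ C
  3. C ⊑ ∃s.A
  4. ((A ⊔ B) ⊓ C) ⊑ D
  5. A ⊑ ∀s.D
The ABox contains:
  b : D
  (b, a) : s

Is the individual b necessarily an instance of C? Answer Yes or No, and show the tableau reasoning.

No

1. b : C?  L(b) = {D} ∪ {¬C}
   open: L(b) ⊇ {B, D, ¬A, ¬C} — b ∉ C possible
2. Hence b : C: not entailed.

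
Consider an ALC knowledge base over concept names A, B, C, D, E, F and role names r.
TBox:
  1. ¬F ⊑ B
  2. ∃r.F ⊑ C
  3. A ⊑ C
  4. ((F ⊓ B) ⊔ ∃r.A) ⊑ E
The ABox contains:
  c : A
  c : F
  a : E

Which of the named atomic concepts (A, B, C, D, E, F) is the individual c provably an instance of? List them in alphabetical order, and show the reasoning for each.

1. c : A?  L(c) = {A, F} ∪ {¬A}
   clash {A, ¬A} at c — c ∈ A
2. c : B?  L(c) = {A, F} ∪ {¬B}
   apply at c: A⊑C
   open: L(c) ⊇ {A, C, F, ¬B, ∀r.¬A} — c ∉ B possible
3. c : C?  L(c) = {A, F} ∪ {¬C}
   clash {C, ¬C} at c — c ∈ C
4. c : D?  L(c) = {A, F} ∪ {¬D}
   apply at c: A⊑C
   open: L(c) ⊇ {A, C, F, ¬B, ¬D, …} — c ∉ D possible
5. c : E?  L(c) = {A, F} ∪ {¬E}
   apply at c: A⊑C
   open: L(c) ⊇ {A, C, F, ¬B, ¬E, …} — c ∉ E possible
6. c : F?  L(c) = {A, F} ∪ {¬F}
   clash {F, ¬F} at c — c ∈ F
7. Entailed for c: {A, C, F}

{A, C, F}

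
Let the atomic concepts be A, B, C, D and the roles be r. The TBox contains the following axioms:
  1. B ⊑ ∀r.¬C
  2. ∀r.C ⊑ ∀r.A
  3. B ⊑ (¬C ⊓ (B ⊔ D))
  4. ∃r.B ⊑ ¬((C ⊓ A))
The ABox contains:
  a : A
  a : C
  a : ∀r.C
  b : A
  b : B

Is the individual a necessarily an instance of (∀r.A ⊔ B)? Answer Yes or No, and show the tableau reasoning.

1. a : (∀r.A ⊔ B)?  L(a) = {A, C, ∀r.C} ∪ {(∃r.¬A ⊓ ¬B)}
   clash {A, ¬A} at a — a ∈ (∀r.A ⊔ B)
2. Hence a : (∀r.A ⊔ B): entailed.

Yes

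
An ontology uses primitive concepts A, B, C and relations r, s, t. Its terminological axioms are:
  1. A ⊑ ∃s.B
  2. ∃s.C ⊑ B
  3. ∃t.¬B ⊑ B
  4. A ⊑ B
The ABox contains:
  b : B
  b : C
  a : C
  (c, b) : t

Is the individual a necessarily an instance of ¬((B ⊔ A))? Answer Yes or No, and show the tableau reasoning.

No

1. a : ¬((B ⊔ A))?  L(a) = {C} ∪ {(B ⊔ A)}
   open: L(a) ⊇ {B, C, ¬A} — a ∉ ¬((B ⊔ A)) possible
2. Hence a : ¬((B ⊔ A)): not entailed.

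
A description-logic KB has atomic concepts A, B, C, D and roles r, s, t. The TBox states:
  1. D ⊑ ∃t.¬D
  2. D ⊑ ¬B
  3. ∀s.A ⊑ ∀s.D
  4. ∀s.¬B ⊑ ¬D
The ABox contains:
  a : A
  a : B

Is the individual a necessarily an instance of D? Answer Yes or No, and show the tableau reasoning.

1. a : D?  L(a) = {A, B} ∪ {¬D}
   open: L(a) ⊇ {A, B, ¬D, ∃s.¬A} (+ ∃-successors) — a ∉ D possible
2. Hence a : D: not entailed.

No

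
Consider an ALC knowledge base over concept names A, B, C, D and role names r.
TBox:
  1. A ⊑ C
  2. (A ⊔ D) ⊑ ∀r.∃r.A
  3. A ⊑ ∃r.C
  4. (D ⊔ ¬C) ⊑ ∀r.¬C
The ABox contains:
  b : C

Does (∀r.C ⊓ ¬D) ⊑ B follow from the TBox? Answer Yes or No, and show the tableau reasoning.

No

1. (∀r.C ⊓ ¬D) ⊑ B  ⇔  ((∀r.C ⊓ ¬D) ⊓ ¬B) unsat w.r.t. T
   open: L(x₀) ⊇ {C, ¬A, ¬B, ¬D, ∀r.C}
2. Hence (∀r.C ⊓ ¬D) ⊑ B: not entailed.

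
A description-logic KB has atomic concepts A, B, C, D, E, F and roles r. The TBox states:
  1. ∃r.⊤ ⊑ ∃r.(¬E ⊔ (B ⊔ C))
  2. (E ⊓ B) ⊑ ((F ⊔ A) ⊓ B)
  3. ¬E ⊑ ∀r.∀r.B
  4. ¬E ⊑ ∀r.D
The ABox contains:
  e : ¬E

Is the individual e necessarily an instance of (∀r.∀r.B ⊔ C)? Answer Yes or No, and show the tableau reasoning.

1. e : (∀r.∀r.B ⊔ C)?  L(e) = {¬E} ∪ {(∃r.∃r.¬B ⊓ ¬C)}
   clash {B, ¬B} at an ∃-successor — e ∈ (∀r.∀r.B ⊔ C)
2. Hence e : (∀r.∀r.B ⊔ C): entailed.

Yes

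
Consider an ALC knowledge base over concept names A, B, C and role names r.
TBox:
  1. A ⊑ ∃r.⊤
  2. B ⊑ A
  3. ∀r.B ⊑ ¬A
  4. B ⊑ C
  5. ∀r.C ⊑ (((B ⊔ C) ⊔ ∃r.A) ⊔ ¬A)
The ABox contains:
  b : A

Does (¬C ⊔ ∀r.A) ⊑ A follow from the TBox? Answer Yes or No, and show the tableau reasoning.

No

1. (¬C ⊔ ∀r.A) ⊑ A  ⇔  ((¬C ⊔ ∀r.A) ⊓ ¬A) unsat w.r.t. T
   open: L(x₀) ⊇ {¬A, ¬B, ¬C, ∃r.¬C} (+ ∃-successors)
2. Hence (¬C ⊔ ∀r.A) ⊑ A: not entailed.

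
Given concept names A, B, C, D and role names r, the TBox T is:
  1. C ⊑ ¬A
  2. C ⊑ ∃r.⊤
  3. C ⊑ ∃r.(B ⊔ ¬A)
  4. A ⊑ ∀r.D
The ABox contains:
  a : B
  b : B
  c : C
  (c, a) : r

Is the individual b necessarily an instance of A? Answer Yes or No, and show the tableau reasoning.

1. b : A?  L(b) = {B} ∪ {¬A}
   open: L(b) ⊇ {B, ¬A, ¬C} — b ∉ A possible
2. Hence b : A: not entailed.

No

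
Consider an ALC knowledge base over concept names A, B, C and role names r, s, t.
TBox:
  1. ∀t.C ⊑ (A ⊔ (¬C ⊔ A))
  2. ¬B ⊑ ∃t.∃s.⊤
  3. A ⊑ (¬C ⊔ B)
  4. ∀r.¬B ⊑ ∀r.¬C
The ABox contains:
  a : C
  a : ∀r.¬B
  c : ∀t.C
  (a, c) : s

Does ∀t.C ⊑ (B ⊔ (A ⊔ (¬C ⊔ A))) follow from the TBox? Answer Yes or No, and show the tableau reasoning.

1. ∀t.C ⊑ (B ⊔ (A ⊔ (¬C ⊔ A)))  ⇔  (∀t.C ⊓ (¬B ⊓ (¬A ⊓ (C ⊓ ¬A)))) unsat w.r.t. T
   all branches close; clash {A, ¬A} at x₀
2. Hence ∀t.C ⊑ (B ⊔ (A ⊔ (¬C ⊔ A))): entailed.

Yes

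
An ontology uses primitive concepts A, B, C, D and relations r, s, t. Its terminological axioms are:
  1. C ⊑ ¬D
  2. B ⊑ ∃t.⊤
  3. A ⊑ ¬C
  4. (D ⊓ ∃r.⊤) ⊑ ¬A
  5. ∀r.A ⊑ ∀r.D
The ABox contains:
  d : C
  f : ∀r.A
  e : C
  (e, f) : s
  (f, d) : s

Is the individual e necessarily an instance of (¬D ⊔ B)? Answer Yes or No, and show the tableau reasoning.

Yes

1. e : (¬D ⊔ B)?  L(e) = {C} ∪ {(D ⊓ ¬B)}
   clash {C, ¬C} at e — e ∈ (¬D ⊔ B)
2. Hence e : (¬D ⊔ B): entailed.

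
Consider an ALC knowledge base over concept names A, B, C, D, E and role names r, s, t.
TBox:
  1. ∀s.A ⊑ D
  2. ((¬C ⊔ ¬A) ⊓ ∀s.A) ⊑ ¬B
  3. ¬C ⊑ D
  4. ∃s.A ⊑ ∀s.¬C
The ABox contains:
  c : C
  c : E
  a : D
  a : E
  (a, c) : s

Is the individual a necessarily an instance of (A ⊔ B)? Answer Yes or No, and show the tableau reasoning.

No

1. a : (A ⊔ B)?  L(a) = {D, E} ∪ {(¬A ⊓ ¬B)}
   open: L(a) ⊇ {D, E, ¬A, ¬B, ∀s.¬A} — a ∉ (A ⊔ B) possible
2. Hence a : (A ⊔ B): not entailed.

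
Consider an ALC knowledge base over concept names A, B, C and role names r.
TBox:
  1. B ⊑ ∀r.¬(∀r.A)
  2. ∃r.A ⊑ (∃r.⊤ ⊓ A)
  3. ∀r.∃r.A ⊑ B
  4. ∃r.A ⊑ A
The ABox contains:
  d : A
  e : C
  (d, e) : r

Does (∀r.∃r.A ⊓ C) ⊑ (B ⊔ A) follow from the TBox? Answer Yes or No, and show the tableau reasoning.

Yes

1. (∀r.∃r.A ⊓ C) ⊑ (B ⊔ A)  ⇔  ((∀r.∃r.A ⊓ C) ⊓ (¬B ⊓ ¬A)) unsat w.r.t. T
   all branches close; clash {A, ¬A} at x₀
2. Hence (∀r.∃r.A ⊓ C) ⊑ (B ⊔ A): entailed.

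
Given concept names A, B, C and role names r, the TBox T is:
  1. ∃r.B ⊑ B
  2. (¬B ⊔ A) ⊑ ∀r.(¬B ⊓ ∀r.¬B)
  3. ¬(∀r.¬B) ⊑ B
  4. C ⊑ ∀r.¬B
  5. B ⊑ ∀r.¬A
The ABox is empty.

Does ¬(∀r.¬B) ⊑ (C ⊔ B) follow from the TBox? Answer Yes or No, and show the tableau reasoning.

1. ¬(∀r.¬B) ⊑ (C ⊔ B)  ⇔  (∃r.B ⊓ (¬C ⊓ ¬B)) unsat w.r.t. T
   all branches close; clash {B, ¬B} at x₀
2. Hence ¬(∀r.¬B) ⊑ (C ⊔ B): entailed.

Yes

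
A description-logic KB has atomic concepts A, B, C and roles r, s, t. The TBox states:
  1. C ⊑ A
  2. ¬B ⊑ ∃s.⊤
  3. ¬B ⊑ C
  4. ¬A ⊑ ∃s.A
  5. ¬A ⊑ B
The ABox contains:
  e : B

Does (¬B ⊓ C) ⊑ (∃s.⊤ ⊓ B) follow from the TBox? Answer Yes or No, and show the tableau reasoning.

1. (¬B ⊓ C) ⊑ (∃s.⊤ ⊓ B)  ⇔  ((¬B ⊓ C) ⊓ (∀s.⊥ ⊔ ¬B)) unsat w.r.t. T
   apply at x₀: C⊑A; ¬B⊑∃s.⊤
   open: L(x₀) ⊇ {A, C, ¬B, ∃s.⊤} (+ ∃-successors)
2. Hence (¬B ⊓ C) ⊑ (∃s.⊤ ⊓ B): not entailed.

No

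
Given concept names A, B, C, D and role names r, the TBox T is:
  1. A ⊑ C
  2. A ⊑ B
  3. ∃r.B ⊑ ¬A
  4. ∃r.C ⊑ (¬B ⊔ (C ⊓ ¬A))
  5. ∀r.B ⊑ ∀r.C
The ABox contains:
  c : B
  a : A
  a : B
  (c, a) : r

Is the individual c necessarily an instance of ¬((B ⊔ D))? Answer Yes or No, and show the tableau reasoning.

1. c : ¬((B ⊔ D))?  L(c) = {B} ∪ {(B ⊔ D)}
   open: L(c) ⊇ {B, C, ¬A, ∃r.¬B} (+ ∃-successors) — c ∉ ¬((B ⊔ D)) possible
2. Hence c : ¬((B ⊔ D)): not entailed.

No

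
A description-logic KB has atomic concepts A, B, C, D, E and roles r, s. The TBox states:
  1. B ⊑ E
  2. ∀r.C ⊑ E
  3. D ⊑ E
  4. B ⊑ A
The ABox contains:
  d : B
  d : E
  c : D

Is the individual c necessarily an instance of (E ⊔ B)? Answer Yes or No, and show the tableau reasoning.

1. c : (E ⊔ B)?  L(c) = {D} ∪ {(¬E ⊓ ¬B)}
   clash {E, ¬E} at c — c ∈ (E ⊔ B)
2. Hence c : (E ⊔ B): entailed.

Yes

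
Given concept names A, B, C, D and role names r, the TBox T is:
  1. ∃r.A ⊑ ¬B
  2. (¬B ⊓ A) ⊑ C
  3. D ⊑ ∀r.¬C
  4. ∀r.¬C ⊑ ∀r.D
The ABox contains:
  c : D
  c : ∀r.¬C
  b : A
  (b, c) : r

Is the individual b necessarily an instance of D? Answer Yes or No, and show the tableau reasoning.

No

1. b : D?  L(b) = {A} ∪ {¬D}
   open: L(b) ⊇ {A, B, ¬D, ∀r.¬A, ∃r.C} (+ ∃-successors) — b ∉ D possible
2. Hence b : D: not entailed.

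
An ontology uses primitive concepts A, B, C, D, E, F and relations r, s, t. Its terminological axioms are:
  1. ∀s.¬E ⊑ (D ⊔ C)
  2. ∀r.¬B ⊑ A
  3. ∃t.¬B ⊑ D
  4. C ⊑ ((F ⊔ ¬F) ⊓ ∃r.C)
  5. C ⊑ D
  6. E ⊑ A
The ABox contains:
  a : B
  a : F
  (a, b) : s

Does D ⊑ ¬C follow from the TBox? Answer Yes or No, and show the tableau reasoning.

No

1. D ⊑ ¬C  ⇔  (D ⊓ C) unsat w.r.t. T
   apply at x₀: C⊑((F ⊔ ¬F) ⊓ ∃r.C)
   open: L(x₀) ⊇ {C, D, F, ¬E, ∃r.B, …} (+ ∃-successors)
2. Hence D ⊑ ¬C: not entailed.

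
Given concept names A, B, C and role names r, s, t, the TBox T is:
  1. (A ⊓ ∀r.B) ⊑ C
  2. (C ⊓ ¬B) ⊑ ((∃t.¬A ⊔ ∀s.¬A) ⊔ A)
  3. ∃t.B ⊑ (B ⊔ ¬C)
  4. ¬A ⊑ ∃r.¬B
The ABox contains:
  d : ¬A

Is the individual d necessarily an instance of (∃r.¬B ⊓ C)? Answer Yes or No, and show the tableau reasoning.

1. d : (∃r.¬B ⊓ C)?  L(d) = {¬A} ∪ {(∀r.B ⊔ ¬C)}
   apply at d: ¬A⊑∃r.¬B
   open: L(d) ⊇ {¬A, ¬C, ∀t.¬B, ∃r.¬B} (+ ∃-successors) — d ∉ (∃r.¬B ⊓ C) possible
2. Hence d : (∃r.¬B ⊓ C): not entailed.

No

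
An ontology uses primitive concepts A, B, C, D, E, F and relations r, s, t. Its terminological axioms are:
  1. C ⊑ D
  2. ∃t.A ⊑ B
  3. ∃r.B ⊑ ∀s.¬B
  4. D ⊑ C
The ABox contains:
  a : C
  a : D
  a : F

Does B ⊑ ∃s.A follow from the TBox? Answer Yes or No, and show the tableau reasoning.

1. B ⊑ ∃s.A  ⇔  (B ⊓ ∀s.¬A) unsat w.r.t. T
   open: L(x₀) ⊇ {B, ¬C, ¬D, ∀r.¬B, ∀s.¬A}
2. Hence B ⊑ ∃s.A: not entailed.

No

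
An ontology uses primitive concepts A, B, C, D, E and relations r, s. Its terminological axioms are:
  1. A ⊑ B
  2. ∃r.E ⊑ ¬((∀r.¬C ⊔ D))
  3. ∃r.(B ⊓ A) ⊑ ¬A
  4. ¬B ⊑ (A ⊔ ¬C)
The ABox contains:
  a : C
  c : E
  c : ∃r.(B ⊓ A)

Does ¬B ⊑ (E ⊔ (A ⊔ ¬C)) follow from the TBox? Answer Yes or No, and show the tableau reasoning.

1. ¬B ⊑ (E ⊔ (A ⊔ ¬C))  ⇔  (¬B ⊓ (¬E ⊓ (¬A ⊓ C))) unsat w.r.t. T
   all branches close; clash {C, ¬C} at x₀
2. Hence ¬B ⊑ (E ⊔ (A ⊔ ¬C)): entailed.

Yes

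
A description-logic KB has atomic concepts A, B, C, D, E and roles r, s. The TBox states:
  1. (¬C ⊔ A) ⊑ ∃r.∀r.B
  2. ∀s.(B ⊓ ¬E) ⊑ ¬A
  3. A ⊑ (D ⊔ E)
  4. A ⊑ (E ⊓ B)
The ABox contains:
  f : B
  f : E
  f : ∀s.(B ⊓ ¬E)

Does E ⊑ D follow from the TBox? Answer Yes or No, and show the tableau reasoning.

No

1. E ⊑ D  ⇔  (E ⊓ ¬D) unsat w.r.t. T
   open: L(x₀) ⊇ {C, E, ¬A, ¬D}
2. Hence E ⊑ D: not entailed.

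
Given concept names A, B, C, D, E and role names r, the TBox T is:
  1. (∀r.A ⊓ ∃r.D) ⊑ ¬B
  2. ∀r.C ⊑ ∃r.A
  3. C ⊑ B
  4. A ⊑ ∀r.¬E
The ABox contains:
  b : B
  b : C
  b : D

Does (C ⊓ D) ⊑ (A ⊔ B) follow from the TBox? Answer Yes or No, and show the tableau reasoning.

Yes

1. (C ⊓ D) ⊑ (A ⊔ B)  ⇔  ((C ⊓ D) ⊓ (¬A ⊓ ¬B)) unsat w.r.t. T
   all branches close; clash {B, ¬B} at x₀
2. Hence (C ⊓ D) ⊑ (A ⊔ B): entailed.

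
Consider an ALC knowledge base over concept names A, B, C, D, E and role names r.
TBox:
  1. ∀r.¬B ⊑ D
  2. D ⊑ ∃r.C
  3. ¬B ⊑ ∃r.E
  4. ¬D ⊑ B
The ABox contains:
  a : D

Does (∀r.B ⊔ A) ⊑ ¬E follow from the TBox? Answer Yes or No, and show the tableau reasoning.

No

1. (∀r.B ⊔ A) ⊑ ¬E  ⇔  ((∀r.B ⊔ A) ⊓ E) unsat w.r.t. T
   open: L(x₀) ⊇ {B, D, E, ∀r.B, ∃r.C} (+ ∃-successors)
2. Hence (∀r.B ⊔ A) ⊑ ¬E: not entailed.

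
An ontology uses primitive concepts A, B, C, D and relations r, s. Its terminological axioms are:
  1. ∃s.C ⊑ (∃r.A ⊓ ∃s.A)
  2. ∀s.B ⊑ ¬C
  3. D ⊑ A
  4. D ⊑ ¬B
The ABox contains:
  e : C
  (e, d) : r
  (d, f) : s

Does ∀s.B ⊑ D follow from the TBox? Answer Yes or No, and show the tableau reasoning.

No

1. ∀s.B ⊑ D  ⇔  (∀s.B ⊓ ¬D) unsat w.r.t. T
   apply at x₀: ∀s.B⊑¬C
   open: L(x₀) ⊇ {¬C, ¬D, ∀s.B, ∀s.¬C}
2. Hence ∀s.B ⊑ D: not entailed.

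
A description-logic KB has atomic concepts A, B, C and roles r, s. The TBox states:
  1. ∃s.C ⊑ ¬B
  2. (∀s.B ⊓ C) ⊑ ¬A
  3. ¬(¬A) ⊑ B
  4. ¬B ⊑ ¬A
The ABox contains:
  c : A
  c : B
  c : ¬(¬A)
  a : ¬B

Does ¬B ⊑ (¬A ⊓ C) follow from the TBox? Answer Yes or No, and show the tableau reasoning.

1. ¬B ⊑ (¬A ⊓ C)  ⇔  (¬B ⊓ (A ⊔ ¬C)) unsat w.r.t. T
   apply at x₀: ¬B⊑¬A
   open: L(x₀) ⊇ {¬A, ¬B, ¬C}
2. Hence ¬B ⊑ (¬A ⊓ C): not entailed.

No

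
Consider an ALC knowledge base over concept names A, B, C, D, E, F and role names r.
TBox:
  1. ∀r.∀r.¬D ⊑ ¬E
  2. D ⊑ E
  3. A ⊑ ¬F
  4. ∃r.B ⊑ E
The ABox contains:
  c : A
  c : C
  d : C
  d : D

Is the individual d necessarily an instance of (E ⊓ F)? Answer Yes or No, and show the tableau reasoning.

1. d : (E ⊓ F)?  L(d) = {C, D} ∪ {(¬E ⊔ ¬F)}
   apply at d: D⊑E
   open: L(d) ⊇ {C, D, E, ¬A, ¬F, …} (+ ∃-successors) — d ∉ (E ⊓ F) possible
2. Hence d : (E ⊓ F): not entailed.

No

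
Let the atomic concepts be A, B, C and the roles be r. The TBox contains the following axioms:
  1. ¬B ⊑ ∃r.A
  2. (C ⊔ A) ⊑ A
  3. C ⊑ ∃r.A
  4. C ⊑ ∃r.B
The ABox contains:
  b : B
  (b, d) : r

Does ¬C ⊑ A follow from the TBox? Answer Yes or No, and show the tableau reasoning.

No

1. ¬C ⊑ A  ⇔  (¬C ⊓ ¬A) unsat w.r.t. T
   open: L(x₀) ⊇ {B, ¬A, ¬C}
2. Hence ¬C ⊑ A: not entailed.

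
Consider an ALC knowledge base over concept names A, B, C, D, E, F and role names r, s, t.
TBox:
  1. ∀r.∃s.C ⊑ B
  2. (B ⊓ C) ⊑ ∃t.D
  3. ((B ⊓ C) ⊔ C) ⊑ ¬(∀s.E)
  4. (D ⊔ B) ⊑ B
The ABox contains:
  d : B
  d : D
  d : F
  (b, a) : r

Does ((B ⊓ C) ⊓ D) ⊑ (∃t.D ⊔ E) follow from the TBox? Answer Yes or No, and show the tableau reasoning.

Yes

1. ((B ⊓ C) ⊓ D) ⊑ (∃t.D ⊔ E)  ⇔  (((B ⊓ C) ⊓ D) ⊓ (∀t.¬D ⊓ ¬E)) unsat w.r.t. T
   all branches close; clash {D, ¬D} at an ∃-successor
2. Hence ((B ⊓ C) ⊓ D) ⊑ (∃t.D ⊔ E): entailed.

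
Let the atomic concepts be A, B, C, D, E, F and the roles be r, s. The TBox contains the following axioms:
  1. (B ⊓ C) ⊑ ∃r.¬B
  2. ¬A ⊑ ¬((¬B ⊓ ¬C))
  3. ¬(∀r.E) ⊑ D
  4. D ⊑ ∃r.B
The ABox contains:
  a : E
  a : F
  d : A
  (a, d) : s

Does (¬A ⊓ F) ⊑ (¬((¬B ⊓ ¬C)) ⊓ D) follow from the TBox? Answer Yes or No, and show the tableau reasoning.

1. (¬A ⊓ F) ⊑ (¬((¬B ⊓ ¬C)) ⊓ D)  ⇔  ((¬A ⊓ F) ⊓ ((¬B ⊓ ¬C) ⊔ ¬D)) unsat w.r.t. T
   apply at x₀: ¬A⊑¬((¬B ⊓ ¬C))
   open: L(x₀) ⊇ {B, F, ¬A, ¬C, ¬D, …}
2. Hence (¬A ⊓ F) ⊑ (¬((¬B ⊓ ¬C)) ⊓ D): not entailed.

No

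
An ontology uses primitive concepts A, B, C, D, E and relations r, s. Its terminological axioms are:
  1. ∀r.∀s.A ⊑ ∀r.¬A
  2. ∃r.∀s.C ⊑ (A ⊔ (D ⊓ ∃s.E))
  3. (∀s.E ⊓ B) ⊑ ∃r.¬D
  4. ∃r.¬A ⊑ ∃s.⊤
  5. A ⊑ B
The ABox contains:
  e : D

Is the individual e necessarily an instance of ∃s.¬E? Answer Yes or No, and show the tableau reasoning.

1. e : ∃s.¬E?  L(e) = {D} ∪ {∀s.E}
   open: L(e) ⊇ {D, ¬A, ¬B, ∀r.A, ∀r.∃s.¬C, …} (+ ∃-successors) — e ∉ ∃s.¬E possible
2. Hence e : ∃s.¬E: not entailed.

No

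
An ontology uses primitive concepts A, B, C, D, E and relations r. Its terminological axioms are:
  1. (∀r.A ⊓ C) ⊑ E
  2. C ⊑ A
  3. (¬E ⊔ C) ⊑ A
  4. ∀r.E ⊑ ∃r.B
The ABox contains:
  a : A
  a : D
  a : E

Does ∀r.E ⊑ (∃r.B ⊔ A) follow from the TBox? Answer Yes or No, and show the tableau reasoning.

Yes

1. ∀r.E ⊑ (∃r.B ⊔ A)  ⇔  (∀r.E ⊓ (∀r.¬B ⊓ ¬A)) unsat w.r.t. T
   all branches close; clash {A, ¬A} at x₀
2. Hence ∀r.E ⊑ (∃r.B ⊔ A): entailed.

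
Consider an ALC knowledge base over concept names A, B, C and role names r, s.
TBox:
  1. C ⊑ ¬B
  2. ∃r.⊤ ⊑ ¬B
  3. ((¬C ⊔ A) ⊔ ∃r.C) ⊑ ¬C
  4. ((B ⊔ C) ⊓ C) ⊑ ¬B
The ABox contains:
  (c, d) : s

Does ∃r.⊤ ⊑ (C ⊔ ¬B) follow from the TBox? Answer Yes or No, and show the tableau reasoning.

1. ∃r.⊤ ⊑ (C ⊔ ¬B)  ⇔  (∃r.⊤ ⊓ (¬C ⊓ B)) unsat w.r.t. T
   all branches close; clash {B, ¬B} at x₀
2. Hence ∃r.⊤ ⊑ (C ⊔ ¬B): entailed.

Yes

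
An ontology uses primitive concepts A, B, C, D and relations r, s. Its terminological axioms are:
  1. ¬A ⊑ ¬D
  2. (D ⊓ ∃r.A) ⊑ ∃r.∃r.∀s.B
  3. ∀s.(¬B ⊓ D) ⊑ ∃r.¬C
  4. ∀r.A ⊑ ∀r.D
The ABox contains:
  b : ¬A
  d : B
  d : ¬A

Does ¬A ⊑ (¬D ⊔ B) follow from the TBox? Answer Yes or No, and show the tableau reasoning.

1. ¬A ⊑ (¬D ⊔ B)  ⇔  (¬A ⊓ (D ⊓ ¬B)) unsat w.r.t. T
   all branches close; clash {D, ¬D} at x₀
2. Hence ¬A ⊑ (¬D ⊔ B): entailed.

Yes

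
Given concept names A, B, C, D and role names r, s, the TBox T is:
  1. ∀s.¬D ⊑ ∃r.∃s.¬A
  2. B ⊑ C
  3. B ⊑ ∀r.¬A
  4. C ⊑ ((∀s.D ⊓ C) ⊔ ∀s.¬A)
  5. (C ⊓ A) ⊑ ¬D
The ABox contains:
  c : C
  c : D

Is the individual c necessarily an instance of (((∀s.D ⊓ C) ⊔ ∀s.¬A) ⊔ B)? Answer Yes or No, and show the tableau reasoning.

1. c : (((∀s.D ⊓ C) ⊔ ∀s.¬A) ⊔ B)?  L(c) = {C, D} ∪ {(((∃s.¬D ⊔ ¬C) ⊓ ∃s.A) ⊓ ¬B)}
   clash {D, ¬D} at c — c ∈ (((∀s.D ⊓ C) ⊔ ∀s.¬A) ⊔ B)
2. Hence c : (((∀s.D ⊓ C) ⊔ ∀s.¬A) ⊔ B): entailed.

Yes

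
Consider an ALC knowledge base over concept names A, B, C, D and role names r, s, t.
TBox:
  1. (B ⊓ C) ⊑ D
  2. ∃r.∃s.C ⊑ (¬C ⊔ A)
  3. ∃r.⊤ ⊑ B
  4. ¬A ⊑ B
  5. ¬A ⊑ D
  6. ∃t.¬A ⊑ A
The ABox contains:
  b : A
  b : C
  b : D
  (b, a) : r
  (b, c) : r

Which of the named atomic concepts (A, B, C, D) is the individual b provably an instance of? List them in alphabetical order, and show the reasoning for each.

1. b : A?  L(b) = {A, C, D} ∪ {¬A}
   clash {A, ¬A} at b — b ∈ A
2. b : B?  L(b) = {A, C, D} ∪ {¬B}
   clash {B, ¬B} at b — b ∈ B
3. b : C?  L(b) = {A, C, D} ∪ {¬C}
   clash {C, ¬C} at b — b ∈ C
4. b : D?  L(b) = {A, C, D} ∪ {¬D}
   clash {D, ¬D} at b — b ∈ D
5. Entailed for b: {A, B, C, D}

{A, B, C, D}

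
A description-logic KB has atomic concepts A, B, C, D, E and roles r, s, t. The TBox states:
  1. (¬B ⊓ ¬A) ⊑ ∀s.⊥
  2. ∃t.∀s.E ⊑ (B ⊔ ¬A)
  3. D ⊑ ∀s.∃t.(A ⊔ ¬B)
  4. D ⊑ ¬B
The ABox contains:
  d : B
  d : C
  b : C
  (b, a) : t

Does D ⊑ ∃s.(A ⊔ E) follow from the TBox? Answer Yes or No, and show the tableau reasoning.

1. D ⊑ ∃s.(A ⊔ E)  ⇔  (D ⊓ ∀s.(¬A ⊓ ¬E)) unsat w.r.t. T
   apply at x₀: D⊑∀s.∃t.(A ⊔ ¬B); D⊑¬B
   open: L(x₀) ⊇ {A, D, ¬B, ∀s.(¬A ⊓ ¬E), ∀s.∃t.(A ⊔ ¬B), …}
2. Hence D ⊑ ∃s.(A ⊔ E): not entailed.

No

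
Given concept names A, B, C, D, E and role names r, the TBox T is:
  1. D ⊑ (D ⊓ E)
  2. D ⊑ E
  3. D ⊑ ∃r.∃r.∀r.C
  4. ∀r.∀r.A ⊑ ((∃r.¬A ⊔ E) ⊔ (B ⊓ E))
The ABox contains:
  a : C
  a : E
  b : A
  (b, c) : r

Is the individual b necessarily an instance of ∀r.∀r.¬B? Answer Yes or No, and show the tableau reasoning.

No

1. b : ∀r.∀r.¬B?  L(b) = {A} ∪ {∃r.∃r.B}
   open: L(b) ⊇ {A, ¬D, ∃r.∃r.B, ∃r.∃r.¬A} (+ ∃-successors) — b ∉ ∀r.∀r.¬B possible
2. Hence b : ∀r.∀r.¬B: not entailed.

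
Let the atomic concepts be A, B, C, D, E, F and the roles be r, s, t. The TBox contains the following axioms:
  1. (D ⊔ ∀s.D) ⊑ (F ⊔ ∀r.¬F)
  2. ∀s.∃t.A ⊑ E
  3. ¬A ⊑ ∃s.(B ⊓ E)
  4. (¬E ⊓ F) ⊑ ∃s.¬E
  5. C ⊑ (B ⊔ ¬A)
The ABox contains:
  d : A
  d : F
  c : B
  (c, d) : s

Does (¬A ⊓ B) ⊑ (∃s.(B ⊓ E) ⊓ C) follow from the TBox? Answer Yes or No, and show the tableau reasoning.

No

1. (¬A ⊓ B) ⊑ (∃s.(B ⊓ E) ⊓ C)  ⇔  ((¬A ⊓ B) ⊓ (∀s.(¬B ⊔ ¬E) ⊔ ¬C)) unsat w.r.t. T
   apply at x₀: ¬A⊑∃s.(B ⊓ E)
   open: L(x₀) ⊇ {B, E, ¬A, ¬C, ¬D, …} (+ ∃-successors)
2. Hence (¬A ⊓ B) ⊑ (∃s.(B ⊓ E) ⊓ C): not entailed.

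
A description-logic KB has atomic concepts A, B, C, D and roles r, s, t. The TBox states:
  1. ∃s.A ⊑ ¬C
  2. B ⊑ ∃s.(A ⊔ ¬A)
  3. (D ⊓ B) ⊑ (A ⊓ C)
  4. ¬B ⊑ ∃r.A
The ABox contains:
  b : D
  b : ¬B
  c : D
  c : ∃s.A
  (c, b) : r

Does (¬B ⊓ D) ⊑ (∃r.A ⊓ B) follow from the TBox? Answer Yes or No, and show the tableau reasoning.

1. (¬B ⊓ D) ⊑ (∃r.A ⊓ B)  ⇔  ((¬B ⊓ D) ⊓ (∀r.¬A ⊔ ¬B)) unsat w.r.t. T
   apply at x₀: ¬B⊑∃r.A
   open: L(x₀) ⊇ {D, ¬B, ∀s.¬A, ∃r.A} (+ ∃-successors)
2. Hence (¬B ⊓ D) ⊑ (∃r.A ⊓ B): not entailed.

No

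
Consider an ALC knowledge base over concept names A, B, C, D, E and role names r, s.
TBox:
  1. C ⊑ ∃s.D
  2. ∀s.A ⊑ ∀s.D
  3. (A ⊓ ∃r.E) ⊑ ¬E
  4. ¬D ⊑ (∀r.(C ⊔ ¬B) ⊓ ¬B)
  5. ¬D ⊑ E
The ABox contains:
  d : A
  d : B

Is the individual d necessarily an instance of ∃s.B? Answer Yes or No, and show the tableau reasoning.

No

1. d : ∃s.B?  L(d) = {A, B} ∪ {∀s.¬B}
   open: L(d) ⊇ {A, B, D, ¬C, ∀r.¬E, …} (+ ∃-successors) — d ∉ ∃s.B possible
2. Hence d : ∃s.B: not entailed.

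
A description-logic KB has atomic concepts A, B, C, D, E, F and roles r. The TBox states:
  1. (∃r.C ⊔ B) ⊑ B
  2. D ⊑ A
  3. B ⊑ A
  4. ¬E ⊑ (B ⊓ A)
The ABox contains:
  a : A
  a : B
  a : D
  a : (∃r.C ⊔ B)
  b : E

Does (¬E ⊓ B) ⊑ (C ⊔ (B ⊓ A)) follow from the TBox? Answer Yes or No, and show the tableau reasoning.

1. (¬E ⊓ B) ⊑ (C ⊔ (B ⊓ A))  ⇔  ((¬E ⊓ B) ⊓ (¬C ⊓ (¬B ⊔ ¬A))) unsat w.r.t. T
   all branches close; clash {A, ¬A} at x₀
2. Hence (¬E ⊓ B) ⊑ (C ⊔ (B ⊓ A)): entailed.

Yes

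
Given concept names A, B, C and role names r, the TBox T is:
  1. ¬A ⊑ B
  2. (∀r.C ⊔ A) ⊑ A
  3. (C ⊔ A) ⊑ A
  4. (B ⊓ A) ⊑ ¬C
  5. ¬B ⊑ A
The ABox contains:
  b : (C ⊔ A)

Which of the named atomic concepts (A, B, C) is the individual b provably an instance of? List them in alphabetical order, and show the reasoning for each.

{A}

1. b : A?  L(b) = {(C ⊔ A)} ∪ {¬A}
   clash {A, ¬A} at b — b ∈ A
2. b : B?  L(b) = {(C ⊔ A)} ∪ {¬B}
   apply at b: (C ⊔ A)⊑A; ¬B⊑A
   open: L(b) ⊇ {A, ¬B} — b ∉ B possible
3. b : C?  L(b) = {(C ⊔ A)} ∪ {¬C}
   apply at b: (C ⊔ A)⊑A
   open: L(b) ⊇ {A, ¬C} — b ∉ C possible
4. Entailed for b: {A}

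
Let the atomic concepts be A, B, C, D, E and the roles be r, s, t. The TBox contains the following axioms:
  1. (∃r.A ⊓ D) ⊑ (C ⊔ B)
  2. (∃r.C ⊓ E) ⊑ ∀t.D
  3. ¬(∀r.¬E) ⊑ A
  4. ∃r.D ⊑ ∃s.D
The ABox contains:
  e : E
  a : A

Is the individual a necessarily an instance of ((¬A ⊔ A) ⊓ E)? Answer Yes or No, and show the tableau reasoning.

1. a : ((¬A ⊔ A) ⊓ E)?  L(a) = {A} ∪ {((A ⊓ ¬A) ⊔ ¬E)}
   open: L(a) ⊇ {A, ¬E, ∀r.¬A, ∀r.¬D} — a ∉ ((¬A ⊔ A) ⊓ E) possible
2. Hence a : ((¬A ⊔ A) ⊓ E): not entailed.

No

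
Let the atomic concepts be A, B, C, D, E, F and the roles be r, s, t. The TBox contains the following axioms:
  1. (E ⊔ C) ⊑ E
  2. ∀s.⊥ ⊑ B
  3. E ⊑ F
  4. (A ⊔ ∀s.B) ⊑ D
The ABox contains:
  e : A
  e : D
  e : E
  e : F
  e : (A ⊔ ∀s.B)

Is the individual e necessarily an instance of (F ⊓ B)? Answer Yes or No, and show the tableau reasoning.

1. e : (F ⊓ B)?  L(e) = {A, D, E, F, (A ⊔ ∀s.B)} ∪ {(¬F ⊔ ¬B)}
   open: L(e) ⊇ {A, D, E, F, ¬B, …} (+ ∃-successors) — e ∉ (F ⊓ B) possible
2. Hence e : (F ⊓ B): not entailed.

No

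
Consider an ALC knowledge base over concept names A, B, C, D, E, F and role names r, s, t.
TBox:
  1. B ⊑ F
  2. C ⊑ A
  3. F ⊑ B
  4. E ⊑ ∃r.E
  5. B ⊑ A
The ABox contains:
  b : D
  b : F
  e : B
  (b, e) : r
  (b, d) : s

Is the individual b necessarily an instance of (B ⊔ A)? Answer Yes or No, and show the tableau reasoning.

Yes

1. b : (B ⊔ A)?  L(b) = {D, F} ∪ {(¬B ⊓ ¬A)}
   clash {A, ¬A} at b — b ∈ (B ⊔ A)
2. Hence b : (B ⊔ A): entailed.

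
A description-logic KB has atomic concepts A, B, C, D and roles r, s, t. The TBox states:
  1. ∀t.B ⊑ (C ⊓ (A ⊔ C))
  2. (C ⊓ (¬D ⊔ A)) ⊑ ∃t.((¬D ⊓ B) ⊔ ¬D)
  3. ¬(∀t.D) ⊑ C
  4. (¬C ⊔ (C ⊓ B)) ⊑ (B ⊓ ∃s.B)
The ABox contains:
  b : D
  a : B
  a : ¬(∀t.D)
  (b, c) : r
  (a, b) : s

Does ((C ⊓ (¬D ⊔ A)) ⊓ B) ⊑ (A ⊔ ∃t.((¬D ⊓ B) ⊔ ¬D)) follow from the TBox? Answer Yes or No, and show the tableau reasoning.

1. ((C ⊓ (¬D ⊔ A)) ⊓ B) ⊑ (A ⊔ ∃t.((¬D ⊓ B) ⊔ ¬D))  ⇔  (((C ⊓ (¬D ⊔ A)) ⊓ B) ⊓ (¬A ⊓ ∀t.((D ⊔ ¬B) ⊓ D))) unsat w.r.t. T
   all branches close; clash {A, ¬A} at x₀
2. Hence ((C ⊓ (¬D ⊔ A)) ⊓ B) ⊑ (A ⊔ ∃t.((¬D ⊓ B) ⊔ ¬D)): entailed.

Yes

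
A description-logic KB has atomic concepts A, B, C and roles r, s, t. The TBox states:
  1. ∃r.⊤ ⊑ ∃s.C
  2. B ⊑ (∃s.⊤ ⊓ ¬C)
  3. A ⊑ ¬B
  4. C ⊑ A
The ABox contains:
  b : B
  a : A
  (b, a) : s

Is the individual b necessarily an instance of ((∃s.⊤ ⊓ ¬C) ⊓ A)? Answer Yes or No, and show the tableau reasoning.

1. b : ((∃s.⊤ ⊓ ¬C) ⊓ A)?  L(b) = {B} ∪ {((∀s.⊥ ⊔ C) ⊔ ¬A)}
   apply at b: B⊑(∃s.⊤ ⊓ ¬C)
   open: L(b) ⊇ {B, ¬A, ¬C, ∀r.⊥, ∃s.⊤} (+ ∃-successors) — b ∉ ((∃s.⊤ ⊓ ¬C) ⊓ A) possible
2. Hence b : ((∃s.⊤ ⊓ ¬C) ⊓ A): not entailed.

No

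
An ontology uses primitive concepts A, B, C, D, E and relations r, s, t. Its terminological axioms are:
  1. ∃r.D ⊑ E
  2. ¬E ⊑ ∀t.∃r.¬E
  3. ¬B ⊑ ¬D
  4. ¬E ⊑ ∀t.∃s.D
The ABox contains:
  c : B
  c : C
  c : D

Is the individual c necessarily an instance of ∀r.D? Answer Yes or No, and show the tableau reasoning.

1. c : ∀r.D?  L(c) = {B, C, D} ∪ {∃r.¬D}
   open: L(c) ⊇ {B, C, D, E, ∃r.¬D} (+ ∃-successors) — c ∉ ∀r.D possible
2. Hence c : ∀r.D: not entailed.

No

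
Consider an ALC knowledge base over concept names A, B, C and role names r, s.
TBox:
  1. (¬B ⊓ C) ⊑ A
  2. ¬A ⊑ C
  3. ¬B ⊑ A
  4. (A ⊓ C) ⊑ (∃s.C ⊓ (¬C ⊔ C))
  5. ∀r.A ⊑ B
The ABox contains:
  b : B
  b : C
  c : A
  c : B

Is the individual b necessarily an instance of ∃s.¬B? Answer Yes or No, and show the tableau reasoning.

No

1. b : ∃s.¬B?  L(b) = {B, C} ∪ {∀s.B}
   open: L(b) ⊇ {B, C, ¬A, ∀s.B} — b ∉ ∃s.¬B possible
2. Hence b : ∃s.¬B: not entailed.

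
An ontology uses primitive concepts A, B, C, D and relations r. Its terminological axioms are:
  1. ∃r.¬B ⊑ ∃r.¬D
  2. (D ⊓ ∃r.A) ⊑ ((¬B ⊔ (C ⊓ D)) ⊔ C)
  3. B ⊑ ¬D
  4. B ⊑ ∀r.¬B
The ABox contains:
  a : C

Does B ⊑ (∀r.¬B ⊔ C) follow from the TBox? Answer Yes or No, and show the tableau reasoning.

Yes

1. B ⊑ (∀r.¬B ⊔ C)  ⇔  (B ⊓ (∃r.B ⊓ ¬C)) unsat w.r.t. T
   all branches close; clash {C, ¬C} at x₀
2. Hence B ⊑ (∀r.¬B ⊔ C): entailed.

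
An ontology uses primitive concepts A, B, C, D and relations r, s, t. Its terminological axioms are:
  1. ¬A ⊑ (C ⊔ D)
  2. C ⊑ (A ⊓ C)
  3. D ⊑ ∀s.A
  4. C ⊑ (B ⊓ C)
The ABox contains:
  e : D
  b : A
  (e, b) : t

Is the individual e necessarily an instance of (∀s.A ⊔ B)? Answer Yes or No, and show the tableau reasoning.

1. e : (∀s.A ⊔ B)?  L(e) = {D} ∪ {(∃s.¬A ⊓ ¬B)}
   clash {B, ¬B} at e — e ∈ (∀s.A ⊔ B)
2. Hence e : (∀s.A ⊔ B): entailed.

Yes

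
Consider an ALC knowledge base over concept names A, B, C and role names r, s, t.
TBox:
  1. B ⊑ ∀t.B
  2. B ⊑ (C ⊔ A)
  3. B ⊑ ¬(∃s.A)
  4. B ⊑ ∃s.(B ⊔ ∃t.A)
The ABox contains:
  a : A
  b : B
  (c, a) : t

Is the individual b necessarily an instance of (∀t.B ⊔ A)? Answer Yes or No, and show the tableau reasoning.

Yes

1. b : (∀t.B ⊔ A)?  L(b) = {B} ∪ {(∃t.¬B ⊓ ¬A)}
   clash {A, ¬A} at b — b ∈ (∀t.B ⊔ A)
2. Hence b : (∀t.B ⊔ A): entailed.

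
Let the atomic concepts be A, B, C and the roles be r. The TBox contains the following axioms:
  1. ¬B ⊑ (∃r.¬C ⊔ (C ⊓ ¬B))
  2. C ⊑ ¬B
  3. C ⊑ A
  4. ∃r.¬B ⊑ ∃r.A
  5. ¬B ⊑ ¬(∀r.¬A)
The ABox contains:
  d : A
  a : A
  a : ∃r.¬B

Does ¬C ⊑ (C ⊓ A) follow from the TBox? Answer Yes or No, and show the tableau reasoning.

No

1. ¬C ⊑ (C ⊓ A)  ⇔  (¬C ⊓ (¬C ⊔ ¬A)) unsat w.r.t. T
   open: L(x₀) ⊇ {B, ¬C, ∀r.B}
2. Hence ¬C ⊑ (C ⊓ A): not entailed.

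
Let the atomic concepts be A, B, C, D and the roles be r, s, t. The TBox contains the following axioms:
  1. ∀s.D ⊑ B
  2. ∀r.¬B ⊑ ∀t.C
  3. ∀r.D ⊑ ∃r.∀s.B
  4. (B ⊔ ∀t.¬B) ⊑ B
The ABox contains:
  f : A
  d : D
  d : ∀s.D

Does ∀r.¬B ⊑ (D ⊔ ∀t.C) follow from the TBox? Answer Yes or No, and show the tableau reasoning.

1. ∀r.¬B ⊑ (D ⊔ ∀t.C)  ⇔  (∀r.¬B ⊓ (¬D ⊓ ∃t.¬C)) unsat w.r.t. T
   all branches close; clash {C, ¬C} at an ∃-successor
2. Hence ∀r.¬B ⊑ (D ⊔ ∀t.C): entailed.

Yes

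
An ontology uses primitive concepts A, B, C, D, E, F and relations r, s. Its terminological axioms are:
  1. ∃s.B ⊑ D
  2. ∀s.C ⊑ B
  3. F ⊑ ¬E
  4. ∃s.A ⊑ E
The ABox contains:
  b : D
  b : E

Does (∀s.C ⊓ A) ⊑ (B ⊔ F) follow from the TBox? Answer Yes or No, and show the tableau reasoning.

Yes

1. (∀s.C ⊓ A) ⊑ (B ⊔ F)  ⇔  ((∀s.C ⊓ A) ⊓ (¬B ⊓ ¬F)) unsat w.r.t. T
   all branches close; clash {B, ¬B} at x₀
2. Hence (∀s.C ⊓ A) ⊑ (B ⊔ F): entailed.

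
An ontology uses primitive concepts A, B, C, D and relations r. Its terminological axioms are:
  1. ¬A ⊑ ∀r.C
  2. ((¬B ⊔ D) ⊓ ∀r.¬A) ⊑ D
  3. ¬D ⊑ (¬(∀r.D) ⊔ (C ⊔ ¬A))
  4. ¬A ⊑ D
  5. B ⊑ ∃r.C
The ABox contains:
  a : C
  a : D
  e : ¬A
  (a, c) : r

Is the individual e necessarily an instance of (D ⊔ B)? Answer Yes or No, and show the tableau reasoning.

1. e : (D ⊔ B)?  L(e) = {¬A} ∪ {(¬D ⊓ ¬B)}
   clash {D, ¬D} at e — e ∈ (D ⊔ B)
2. Hence e : (D ⊔ B): entailed.

Yes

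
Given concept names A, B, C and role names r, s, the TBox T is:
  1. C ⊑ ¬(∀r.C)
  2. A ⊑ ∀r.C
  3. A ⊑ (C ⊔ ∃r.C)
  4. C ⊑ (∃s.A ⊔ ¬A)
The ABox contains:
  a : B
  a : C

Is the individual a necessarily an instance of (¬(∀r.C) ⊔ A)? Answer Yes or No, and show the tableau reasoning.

1. a : (¬(∀r.C) ⊔ A)?  L(a) = {B, C} ∪ {(∀r.C ⊓ ¬A)}
   clash {C, ¬C} at an ∃-successor — a ∈ (¬(∀r.C) ⊔ A)
2. Hence a : (¬(∀r.C) ⊔ A): entailed.

Yes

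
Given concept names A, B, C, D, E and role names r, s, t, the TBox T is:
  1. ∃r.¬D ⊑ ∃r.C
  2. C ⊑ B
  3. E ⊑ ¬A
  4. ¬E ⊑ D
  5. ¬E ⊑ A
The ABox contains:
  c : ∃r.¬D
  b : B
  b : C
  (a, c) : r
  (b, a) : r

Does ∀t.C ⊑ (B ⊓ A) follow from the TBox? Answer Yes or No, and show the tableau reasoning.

1. ∀t.C ⊑ (B ⊓ A)  ⇔  (∀t.C ⊓ (¬B ⊔ ¬A)) unsat w.r.t. T
   open: L(x₀) ⊇ {E, ¬A, ¬B, ¬C, ∀r.D, …}
2. Hence ∀t.C ⊑ (B ⊓ A): not entailed.

No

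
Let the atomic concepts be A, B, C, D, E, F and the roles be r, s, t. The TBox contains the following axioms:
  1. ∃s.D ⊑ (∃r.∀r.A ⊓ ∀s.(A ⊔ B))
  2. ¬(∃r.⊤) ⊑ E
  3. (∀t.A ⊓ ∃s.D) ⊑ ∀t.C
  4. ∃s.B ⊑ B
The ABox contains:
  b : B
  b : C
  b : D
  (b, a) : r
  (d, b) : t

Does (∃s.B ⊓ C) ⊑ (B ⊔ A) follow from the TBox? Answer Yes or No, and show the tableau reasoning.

1. (∃s.B ⊓ C) ⊑ (B ⊔ A)  ⇔  ((∃s.B ⊓ C) ⊓ (¬B ⊓ ¬A)) unsat w.r.t. T
   all branches close; clash {B, ¬B} at x₀
2. Hence (∃s.B ⊓ C) ⊑ (B ⊔ A): entailed.

Yes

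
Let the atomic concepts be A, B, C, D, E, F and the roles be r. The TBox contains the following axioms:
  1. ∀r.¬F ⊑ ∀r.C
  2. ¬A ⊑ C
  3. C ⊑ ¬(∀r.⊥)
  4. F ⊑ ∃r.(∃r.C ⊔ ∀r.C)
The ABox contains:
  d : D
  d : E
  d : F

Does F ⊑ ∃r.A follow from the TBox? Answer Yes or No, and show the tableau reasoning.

No

1. F ⊑ ∃r.A  ⇔  (F ⊓ ∀r.¬A) unsat w.r.t. T
   apply at x₀: F⊑∃r.(∃r.C ⊔ ∀r.C)
   open: L(x₀) ⊇ {A, F, ¬C, ∀r.¬A, ∃r.(∃r.C ⊔ ∀r.C), …} (+ ∃-successors)
2. Hence F ⊑ ∃r.A: not entailed.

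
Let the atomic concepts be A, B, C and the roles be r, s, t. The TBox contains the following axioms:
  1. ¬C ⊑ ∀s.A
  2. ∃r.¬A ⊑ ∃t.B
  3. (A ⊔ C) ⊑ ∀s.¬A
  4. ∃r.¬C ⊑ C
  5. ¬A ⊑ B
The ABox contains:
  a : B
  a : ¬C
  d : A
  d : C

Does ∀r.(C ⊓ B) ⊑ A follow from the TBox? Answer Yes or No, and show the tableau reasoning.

No

1. ∀r.(C ⊓ B) ⊑ A  ⇔  (∀r.(C ⊓ B) ⊓ ¬A) unsat w.r.t. T
   apply at x₀: ¬A⊑B
   open: L(x₀) ⊇ {B, C, ¬A, ∀r.(C ⊓ B), ∀r.A, …}
2. Hence ∀r.(C ⊓ B) ⊑ A: not entailed.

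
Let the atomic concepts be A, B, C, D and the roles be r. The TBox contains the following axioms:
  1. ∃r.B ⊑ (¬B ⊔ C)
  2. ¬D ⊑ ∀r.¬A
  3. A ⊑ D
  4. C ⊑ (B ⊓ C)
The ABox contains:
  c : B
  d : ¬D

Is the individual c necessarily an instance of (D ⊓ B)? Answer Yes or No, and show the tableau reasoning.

No

1. c : (D ⊓ B)?  L(c) = {B} ∪ {(¬D ⊔ ¬B)}
   open: L(c) ⊇ {B, ¬A, ¬C, ¬D, ∀r.¬A, …} — c ∉ (D ⊓ B) possible
2. Hence c : (D ⊓ B): not entailed.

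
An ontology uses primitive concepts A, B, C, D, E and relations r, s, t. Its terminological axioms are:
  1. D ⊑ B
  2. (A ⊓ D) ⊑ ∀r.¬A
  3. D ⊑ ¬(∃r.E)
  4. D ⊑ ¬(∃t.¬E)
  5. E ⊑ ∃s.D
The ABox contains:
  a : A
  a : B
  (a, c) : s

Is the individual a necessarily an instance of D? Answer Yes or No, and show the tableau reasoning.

1. a : D?  L(a) = {A, B} ∪ {¬D}
   open: L(a) ⊇ {A, B, ¬D, ¬E} — a ∉ D possible
2. Hence a : D: not entailed.

No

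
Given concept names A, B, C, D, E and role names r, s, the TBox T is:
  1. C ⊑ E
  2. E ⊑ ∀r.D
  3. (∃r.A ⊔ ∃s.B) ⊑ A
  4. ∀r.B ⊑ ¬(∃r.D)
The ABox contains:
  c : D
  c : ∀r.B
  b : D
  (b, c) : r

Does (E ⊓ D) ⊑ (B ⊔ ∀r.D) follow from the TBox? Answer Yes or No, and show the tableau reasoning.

1. (E ⊓ D) ⊑ (B ⊔ ∀r.D)  ⇔  ((E ⊓ D) ⊓ (¬B ⊓ ∃r.¬D)) unsat w.r.t. T
   all branches close; clash {D, ¬D} at an ∃-successor
2. Hence (E ⊓ D) ⊑ (B ⊔ ∀r.D): entailed.

Yes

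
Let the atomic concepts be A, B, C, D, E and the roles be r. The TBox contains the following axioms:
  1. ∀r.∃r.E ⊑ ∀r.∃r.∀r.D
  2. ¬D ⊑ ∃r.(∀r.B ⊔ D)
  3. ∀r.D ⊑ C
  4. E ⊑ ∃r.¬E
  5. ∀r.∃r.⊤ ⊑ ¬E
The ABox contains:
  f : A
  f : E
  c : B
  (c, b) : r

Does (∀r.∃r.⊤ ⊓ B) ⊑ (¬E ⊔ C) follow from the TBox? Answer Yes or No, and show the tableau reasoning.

Yes

1. (∀r.∃r.⊤ ⊓ B) ⊑ (¬E ⊔ C)  ⇔  ((∀r.∃r.⊤ ⊓ B) ⊓ (E ⊓ ¬C)) unsat w.r.t. T
   all branches close; clash {C, ¬C} at x₀
2. Hence (∀r.∃r.⊤ ⊓ B) ⊑ (¬E ⊔ C): entailed.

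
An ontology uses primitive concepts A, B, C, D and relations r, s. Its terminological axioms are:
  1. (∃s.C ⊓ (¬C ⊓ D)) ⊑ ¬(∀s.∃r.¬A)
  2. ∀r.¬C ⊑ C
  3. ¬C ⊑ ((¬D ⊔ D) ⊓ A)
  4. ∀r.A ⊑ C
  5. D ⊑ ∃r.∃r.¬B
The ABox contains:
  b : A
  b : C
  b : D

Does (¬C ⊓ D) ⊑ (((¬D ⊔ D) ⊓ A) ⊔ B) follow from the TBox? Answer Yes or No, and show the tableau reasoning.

1. (¬C ⊓ D) ⊑ (((¬D ⊔ D) ⊓ A) ⊔ B)  ⇔  ((¬C ⊓ D) ⊓ (((D ⊓ ¬D) ⊔ ¬A) ⊓ ¬B)) unsat w.r.t. T
   all branches close; clash {C, ¬C} at x₀
2. Hence (¬C ⊓ D) ⊑ (((¬D ⊔ D) ⊓ A) ⊔ B): entailed.

Yes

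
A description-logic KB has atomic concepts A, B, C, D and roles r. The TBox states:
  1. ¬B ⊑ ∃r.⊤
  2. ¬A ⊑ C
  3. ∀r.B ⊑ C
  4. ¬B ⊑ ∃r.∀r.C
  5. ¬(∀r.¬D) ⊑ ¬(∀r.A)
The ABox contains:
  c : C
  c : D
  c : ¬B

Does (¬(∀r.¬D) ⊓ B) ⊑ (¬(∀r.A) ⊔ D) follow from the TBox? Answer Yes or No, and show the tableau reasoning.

1. (¬(∀r.¬D) ⊓ B) ⊑ (¬(∀r.A) ⊔ D)  ⇔  ((∃r.D ⊓ B) ⊓ (∀r.A ⊓ ¬D)) unsat w.r.t. T
   all branches close; clash {A, ¬A} at an ∃-successor
2. Hence (¬(∀r.¬D) ⊓ B) ⊑ (¬(∀r.A) ⊔ D): entailed.

Yes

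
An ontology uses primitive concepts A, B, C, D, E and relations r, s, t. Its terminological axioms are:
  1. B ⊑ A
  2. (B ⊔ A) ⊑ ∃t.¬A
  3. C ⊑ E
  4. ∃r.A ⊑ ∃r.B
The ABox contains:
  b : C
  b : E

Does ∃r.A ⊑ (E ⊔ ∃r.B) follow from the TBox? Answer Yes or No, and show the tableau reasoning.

Yes

1. ∃r.A ⊑ (E ⊔ ∃r.B)  ⇔  (∃r.A ⊓ (¬E ⊓ ∀r.¬B)) unsat w.r.t. T
   all branches close; clash {E, ¬E} at x₀
2. Hence ∃r.A ⊑ (E ⊔ ∃r.B): entailed.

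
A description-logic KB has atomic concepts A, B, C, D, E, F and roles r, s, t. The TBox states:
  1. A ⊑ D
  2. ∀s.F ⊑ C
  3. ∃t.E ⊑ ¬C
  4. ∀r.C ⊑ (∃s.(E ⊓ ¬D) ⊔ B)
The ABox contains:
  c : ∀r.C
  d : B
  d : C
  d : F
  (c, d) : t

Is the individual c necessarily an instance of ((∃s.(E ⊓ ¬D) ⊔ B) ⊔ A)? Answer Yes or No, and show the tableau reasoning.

1. c : ((∃s.(E ⊓ ¬D) ⊔ B) ⊔ A)?  L(c) = {∀r.C} ∪ {((∀s.(¬E ⊔ D) ⊓ ¬B) ⊓ ¬A)}
   clash {C, ¬C} at c — c ∈ ((∃s.(E ⊓ ¬D) ⊔ B) ⊔ A)
2. Hence c : ((∃s.(E ⊓ ¬D) ⊔ B) ⊔ A): entailed.

Yes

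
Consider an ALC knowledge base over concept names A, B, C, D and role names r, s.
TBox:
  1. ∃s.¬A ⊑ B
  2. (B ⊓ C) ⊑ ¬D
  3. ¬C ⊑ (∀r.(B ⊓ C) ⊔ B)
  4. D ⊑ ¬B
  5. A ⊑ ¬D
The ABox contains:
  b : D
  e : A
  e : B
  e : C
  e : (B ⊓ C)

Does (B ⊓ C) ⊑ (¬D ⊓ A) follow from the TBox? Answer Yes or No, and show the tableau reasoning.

No

1. (B ⊓ C) ⊑ (¬D ⊓ A)  ⇔  ((B ⊓ C) ⊓ (D ⊔ ¬A)) unsat w.r.t. T
   apply at x₀: (B ⊓ C)⊑¬D
   open: L(x₀) ⊇ {B, C, ¬A, ¬D}
2. Hence (B ⊓ C) ⊑ (¬D ⊓ A): not entailed.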